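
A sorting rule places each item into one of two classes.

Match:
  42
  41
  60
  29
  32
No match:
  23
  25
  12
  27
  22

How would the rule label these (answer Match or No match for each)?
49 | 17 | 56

Match, No match, Match

The common property of the 'Match' items is: at least 29. No 'No match' item has it.
49 → 49 ≥ 29 → Match.
17 → 17 < 29 → No match.
56 → 56 ≥ 29 → Match.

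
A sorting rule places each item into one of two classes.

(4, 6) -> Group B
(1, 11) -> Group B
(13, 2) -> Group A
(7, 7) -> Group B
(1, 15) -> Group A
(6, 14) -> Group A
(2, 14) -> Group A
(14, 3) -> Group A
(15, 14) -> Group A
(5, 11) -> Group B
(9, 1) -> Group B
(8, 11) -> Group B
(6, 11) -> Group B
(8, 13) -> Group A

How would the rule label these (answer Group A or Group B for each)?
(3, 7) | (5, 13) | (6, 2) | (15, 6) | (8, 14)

The distinguishing property — max ≥ 13 — holds for all the 'Group A' cases and none of the 'Group B' cases.

Group B, Group A, Group B, Group A, Group A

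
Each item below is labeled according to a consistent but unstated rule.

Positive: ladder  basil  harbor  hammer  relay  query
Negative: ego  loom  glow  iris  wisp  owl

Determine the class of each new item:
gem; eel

Negative, Negative

The distinguishing property — length ≥ 5 — holds for all the 'Positive' cases and none of the 'Negative' cases.
Negative: gem, since length 3. Negative: eel, since length 3.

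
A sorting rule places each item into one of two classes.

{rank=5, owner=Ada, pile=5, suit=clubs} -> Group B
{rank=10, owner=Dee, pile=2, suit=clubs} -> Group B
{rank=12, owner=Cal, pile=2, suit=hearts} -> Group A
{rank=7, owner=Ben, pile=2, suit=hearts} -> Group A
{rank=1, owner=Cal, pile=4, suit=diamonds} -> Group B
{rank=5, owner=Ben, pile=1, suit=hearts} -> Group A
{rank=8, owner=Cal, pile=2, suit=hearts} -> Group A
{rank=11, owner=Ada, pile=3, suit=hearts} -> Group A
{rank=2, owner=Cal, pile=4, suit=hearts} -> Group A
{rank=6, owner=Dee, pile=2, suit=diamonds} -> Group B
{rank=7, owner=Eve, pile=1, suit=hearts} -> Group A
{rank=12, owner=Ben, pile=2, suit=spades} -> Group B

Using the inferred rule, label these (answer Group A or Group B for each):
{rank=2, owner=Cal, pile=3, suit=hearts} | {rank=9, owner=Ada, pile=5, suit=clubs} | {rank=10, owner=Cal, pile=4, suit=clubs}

Group A, Group B, Group B

The common property of the 'Group A' items is: suit is hearts. No 'Group B' item has it.
{rank=2, owner=Cal, pile=3, suit=hearts}: suit is hearts, satisfies this → Group A.
{rank=9, owner=Ada, pile=5, suit=clubs}: suit is clubs, does not pass → Group B.
{rank=10, owner=Cal, pile=4, suit=clubs}: suit is clubs, does not pass → Group B.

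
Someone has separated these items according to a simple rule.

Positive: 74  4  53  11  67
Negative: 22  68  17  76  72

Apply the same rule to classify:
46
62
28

Positive, Negative, Negative

The common property of the 'Positive' items is: ≡ 4 (mod 7). No 'Negative' item has it.
46 — 46 mod 7 = 4, hence Positive. 62 — 62 mod 7 = 6, hence Negative. 28 — 28 mod 7 = 0, hence Negative.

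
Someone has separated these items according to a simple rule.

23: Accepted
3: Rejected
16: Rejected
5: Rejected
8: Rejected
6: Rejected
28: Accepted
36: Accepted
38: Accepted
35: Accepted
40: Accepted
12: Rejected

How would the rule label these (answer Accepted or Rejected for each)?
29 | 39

A rule that fits every label: at least 23 — true of each 'Accepted' example, false of each 'Rejected' one.

Accepted, Accepted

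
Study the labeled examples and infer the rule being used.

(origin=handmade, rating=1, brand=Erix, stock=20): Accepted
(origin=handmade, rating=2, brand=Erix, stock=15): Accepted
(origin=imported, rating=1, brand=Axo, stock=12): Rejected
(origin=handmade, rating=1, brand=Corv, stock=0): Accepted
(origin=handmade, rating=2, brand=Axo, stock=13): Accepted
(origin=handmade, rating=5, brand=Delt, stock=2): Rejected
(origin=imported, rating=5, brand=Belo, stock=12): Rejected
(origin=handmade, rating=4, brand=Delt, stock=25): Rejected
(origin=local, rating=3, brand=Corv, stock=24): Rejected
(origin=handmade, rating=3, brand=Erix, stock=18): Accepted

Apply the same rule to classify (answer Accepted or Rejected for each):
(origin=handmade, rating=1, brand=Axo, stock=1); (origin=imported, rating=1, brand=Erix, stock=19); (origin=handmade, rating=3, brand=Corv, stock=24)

Accepted, Rejected, Accepted

All 'Accepted' examples share one property — origin is handmade AND rating ≤ 3 — and every 'Rejected' example lacks it.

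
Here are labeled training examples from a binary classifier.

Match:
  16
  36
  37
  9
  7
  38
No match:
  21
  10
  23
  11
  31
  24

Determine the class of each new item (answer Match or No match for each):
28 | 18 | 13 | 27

Match, Match, No match, Match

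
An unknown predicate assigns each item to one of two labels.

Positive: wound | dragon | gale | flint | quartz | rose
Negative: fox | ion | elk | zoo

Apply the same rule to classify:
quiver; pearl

All 'Positive' examples share one property — length ≥ 4 — and every 'Negative' example lacks it.

Positive, Positive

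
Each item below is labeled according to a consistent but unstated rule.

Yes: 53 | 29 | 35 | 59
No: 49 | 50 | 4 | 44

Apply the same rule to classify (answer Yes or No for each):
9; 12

The pattern is that an item is 'Yes' exactly when: ≡ 5 (mod 6).
9 — 9 mod 6 = 3, hence No. 12 — 12 mod 6 = 0, hence No.

No, No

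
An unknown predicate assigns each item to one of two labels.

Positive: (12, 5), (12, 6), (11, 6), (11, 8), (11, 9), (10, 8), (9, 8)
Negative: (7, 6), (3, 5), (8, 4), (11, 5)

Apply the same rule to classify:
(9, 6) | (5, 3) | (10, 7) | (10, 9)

Negative, Negative, Positive, Positive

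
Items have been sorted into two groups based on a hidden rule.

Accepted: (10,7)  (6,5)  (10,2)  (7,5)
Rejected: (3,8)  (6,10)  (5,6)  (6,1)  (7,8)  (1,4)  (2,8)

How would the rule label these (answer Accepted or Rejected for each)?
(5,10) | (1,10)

Rejected, Rejected

The common property of the 'Accepted' items is: first > second AND sum ≥ 10. No 'Rejected' item has it.
(5,10): 5 < 10, 5+10 = 15 — does not fit, so Rejected. (1,10): 1 < 10, 1+10 = 11 — does not fit, so Rejected.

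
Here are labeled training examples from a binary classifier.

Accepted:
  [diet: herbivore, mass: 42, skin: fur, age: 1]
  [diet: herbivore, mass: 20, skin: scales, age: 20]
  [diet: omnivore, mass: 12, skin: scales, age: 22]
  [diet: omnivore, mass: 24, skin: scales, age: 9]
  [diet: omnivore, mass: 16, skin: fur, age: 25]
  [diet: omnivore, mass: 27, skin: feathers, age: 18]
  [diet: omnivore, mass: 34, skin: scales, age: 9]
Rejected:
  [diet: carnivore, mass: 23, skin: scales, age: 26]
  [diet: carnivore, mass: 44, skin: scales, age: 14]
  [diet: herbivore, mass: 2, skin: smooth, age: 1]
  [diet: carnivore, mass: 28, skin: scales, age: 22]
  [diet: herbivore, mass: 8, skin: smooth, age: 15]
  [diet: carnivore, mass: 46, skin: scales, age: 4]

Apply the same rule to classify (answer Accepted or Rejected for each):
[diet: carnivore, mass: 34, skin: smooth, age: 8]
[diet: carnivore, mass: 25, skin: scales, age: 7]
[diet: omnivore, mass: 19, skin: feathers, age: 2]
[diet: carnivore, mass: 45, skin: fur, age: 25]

Rejected, Rejected, Accepted, Rejected

The pattern is that an item is 'Accepted' exactly when: diet is not carnivore AND mass ≥ 12.
[diet: carnivore, mass: 34, skin: smooth, age: 8]: diet is carnivore, mass = 34 — fails this test, so Rejected.
[diet: carnivore, mass: 25, skin: scales, age: 7]: diet is carnivore, mass = 25 — fails this test, so Rejected.
[diet: omnivore, mass: 19, skin: feathers, age: 2]: diet is omnivore, mass = 19 — meets the rule, so Accepted.
[diet: carnivore, mass: 45, skin: fur, age: 25]: diet is carnivore, mass = 45 — fails this test, so Rejected.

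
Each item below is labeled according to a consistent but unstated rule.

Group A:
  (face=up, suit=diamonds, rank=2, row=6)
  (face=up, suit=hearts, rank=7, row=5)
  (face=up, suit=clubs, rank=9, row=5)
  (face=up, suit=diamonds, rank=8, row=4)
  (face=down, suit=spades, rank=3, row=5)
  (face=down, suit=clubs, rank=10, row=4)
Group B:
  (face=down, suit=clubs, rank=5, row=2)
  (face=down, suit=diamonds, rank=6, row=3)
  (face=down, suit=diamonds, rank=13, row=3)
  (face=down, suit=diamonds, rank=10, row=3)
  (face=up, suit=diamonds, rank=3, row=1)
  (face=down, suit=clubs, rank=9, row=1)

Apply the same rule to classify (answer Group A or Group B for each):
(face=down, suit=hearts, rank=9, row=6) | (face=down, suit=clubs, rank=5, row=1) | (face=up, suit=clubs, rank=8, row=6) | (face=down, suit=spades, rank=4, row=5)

The common property of the 'Group A' items is: row ≥ 4. No 'Group B' item has it.
(face=down, suit=hearts, rank=9, row=6): Group A (row = 6).
(face=down, suit=clubs, rank=5, row=1): Group B (row = 1).
(face=up, suit=clubs, rank=8, row=6): Group A (row = 6).
(face=down, suit=spades, rank=4, row=5): Group A (row = 5).

Group A, Group B, Group A, Group A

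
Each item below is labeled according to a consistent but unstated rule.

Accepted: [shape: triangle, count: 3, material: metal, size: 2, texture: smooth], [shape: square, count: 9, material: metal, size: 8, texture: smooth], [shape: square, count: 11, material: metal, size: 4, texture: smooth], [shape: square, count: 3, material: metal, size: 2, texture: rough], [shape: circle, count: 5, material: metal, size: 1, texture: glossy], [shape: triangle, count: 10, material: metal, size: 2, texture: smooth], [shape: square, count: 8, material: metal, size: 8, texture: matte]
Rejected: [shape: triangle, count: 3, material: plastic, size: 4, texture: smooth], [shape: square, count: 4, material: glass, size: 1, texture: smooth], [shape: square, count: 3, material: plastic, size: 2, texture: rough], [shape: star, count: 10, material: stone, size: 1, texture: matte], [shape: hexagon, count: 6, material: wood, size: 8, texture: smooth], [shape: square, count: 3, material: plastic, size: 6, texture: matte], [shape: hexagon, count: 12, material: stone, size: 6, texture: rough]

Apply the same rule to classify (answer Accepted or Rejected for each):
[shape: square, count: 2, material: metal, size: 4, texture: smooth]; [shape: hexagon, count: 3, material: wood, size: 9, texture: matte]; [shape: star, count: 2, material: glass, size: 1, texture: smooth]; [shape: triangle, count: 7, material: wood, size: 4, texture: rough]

Accepted, Rejected, Rejected, Rejected

The rule appears to be: material is metal.
[shape: square, count: 2, material: metal, size: 4, texture: smooth] → material is metal → Accepted.
[shape: hexagon, count: 3, material: wood, size: 9, texture: matte] → material is wood → Rejected.
[shape: star, count: 2, material: glass, size: 1, texture: smooth] → material is glass → Rejected.
[shape: triangle, count: 7, material: wood, size: 4, texture: rough] → material is wood → Rejected.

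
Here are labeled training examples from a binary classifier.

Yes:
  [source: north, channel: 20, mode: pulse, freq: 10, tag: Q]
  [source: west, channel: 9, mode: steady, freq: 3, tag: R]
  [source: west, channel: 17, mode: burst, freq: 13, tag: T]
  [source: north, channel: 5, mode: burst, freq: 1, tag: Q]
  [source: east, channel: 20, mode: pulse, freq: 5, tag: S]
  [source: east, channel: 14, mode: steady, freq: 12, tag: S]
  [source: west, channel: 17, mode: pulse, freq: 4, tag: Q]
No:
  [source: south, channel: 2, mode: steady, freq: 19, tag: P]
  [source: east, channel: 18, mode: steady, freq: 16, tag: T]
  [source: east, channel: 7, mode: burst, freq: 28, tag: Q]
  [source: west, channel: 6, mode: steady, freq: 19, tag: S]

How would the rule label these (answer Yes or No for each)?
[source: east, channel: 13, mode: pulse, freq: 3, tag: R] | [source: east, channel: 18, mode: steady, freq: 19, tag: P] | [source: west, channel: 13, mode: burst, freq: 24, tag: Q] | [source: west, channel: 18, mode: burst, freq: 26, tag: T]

Yes, No, No, No

The common property of the 'Yes' items is: freq ≤ 13. No 'No' item has it.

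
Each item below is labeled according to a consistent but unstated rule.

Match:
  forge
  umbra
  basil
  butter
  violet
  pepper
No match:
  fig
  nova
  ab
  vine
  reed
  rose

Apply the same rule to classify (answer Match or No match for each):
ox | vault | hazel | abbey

'Match' ⟺ length ≥ 5.

No match, Match, Match, Match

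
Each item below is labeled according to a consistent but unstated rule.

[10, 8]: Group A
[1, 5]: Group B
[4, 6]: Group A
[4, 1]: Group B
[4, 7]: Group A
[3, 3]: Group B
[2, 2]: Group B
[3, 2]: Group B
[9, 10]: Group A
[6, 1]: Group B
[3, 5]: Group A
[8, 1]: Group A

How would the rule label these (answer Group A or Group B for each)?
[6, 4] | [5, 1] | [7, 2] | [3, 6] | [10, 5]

Group A, Group B, Group A, Group A, Group A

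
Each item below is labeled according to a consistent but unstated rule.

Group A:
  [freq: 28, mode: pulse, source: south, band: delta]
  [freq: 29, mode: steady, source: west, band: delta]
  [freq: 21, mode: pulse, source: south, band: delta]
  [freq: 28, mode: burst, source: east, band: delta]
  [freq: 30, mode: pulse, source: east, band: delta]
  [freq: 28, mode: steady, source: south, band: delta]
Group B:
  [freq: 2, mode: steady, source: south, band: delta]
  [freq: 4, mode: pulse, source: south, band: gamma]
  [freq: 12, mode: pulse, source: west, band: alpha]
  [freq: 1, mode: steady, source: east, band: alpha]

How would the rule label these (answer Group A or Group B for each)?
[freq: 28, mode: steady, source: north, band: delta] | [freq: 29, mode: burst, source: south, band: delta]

Group A, Group A

The classifier is using: freq ≥ 21.
Group A: [freq: 28, mode: steady, source: north, band: delta], since freq = 28. Group A: [freq: 29, mode: burst, source: south, band: delta], since freq = 29.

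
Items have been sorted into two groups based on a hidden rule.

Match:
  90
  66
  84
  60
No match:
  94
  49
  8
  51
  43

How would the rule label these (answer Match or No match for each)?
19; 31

The classifier is using: multiple of 6.
No match: 19, since 19 = 6·3 + 1. No match: 31, since 31 = 6·5 + 1.

No match, No match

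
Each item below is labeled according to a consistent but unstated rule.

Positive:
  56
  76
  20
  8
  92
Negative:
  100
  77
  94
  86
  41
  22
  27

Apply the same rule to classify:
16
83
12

The pattern is that an item is 'Positive' exactly when: multiple of 4 AND at most 92.

Positive, Negative, Positive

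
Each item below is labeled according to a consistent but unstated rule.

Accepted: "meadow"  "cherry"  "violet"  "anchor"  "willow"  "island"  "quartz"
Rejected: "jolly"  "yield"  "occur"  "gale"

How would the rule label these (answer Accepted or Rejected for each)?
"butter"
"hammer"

Accepted, Accepted

The classifier is using: length 6.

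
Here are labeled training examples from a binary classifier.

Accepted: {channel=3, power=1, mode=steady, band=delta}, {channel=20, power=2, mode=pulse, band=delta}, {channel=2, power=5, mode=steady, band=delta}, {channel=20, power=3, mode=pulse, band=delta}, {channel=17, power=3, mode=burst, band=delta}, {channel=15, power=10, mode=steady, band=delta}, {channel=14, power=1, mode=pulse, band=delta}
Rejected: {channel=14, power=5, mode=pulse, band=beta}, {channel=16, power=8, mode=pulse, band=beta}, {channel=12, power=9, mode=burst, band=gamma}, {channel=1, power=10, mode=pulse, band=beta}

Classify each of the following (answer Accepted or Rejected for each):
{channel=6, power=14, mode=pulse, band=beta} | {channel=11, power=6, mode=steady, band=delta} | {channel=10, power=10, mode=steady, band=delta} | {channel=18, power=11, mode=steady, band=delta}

Rejected, Accepted, Accepted, Accepted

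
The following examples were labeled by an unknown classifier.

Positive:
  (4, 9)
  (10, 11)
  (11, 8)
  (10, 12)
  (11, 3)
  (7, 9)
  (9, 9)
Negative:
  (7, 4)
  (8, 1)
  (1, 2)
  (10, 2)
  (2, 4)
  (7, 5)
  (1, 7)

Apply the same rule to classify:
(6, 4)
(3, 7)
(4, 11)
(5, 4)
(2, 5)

Negative, Negative, Positive, Negative, Negative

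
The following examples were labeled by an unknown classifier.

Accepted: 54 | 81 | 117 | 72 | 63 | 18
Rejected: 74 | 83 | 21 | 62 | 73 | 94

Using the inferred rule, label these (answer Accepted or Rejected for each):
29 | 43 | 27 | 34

Rejected, Rejected, Accepted, Rejected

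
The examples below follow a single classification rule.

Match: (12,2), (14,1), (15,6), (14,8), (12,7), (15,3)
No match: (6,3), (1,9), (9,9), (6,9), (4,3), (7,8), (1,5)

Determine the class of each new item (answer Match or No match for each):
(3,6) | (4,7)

No match, No match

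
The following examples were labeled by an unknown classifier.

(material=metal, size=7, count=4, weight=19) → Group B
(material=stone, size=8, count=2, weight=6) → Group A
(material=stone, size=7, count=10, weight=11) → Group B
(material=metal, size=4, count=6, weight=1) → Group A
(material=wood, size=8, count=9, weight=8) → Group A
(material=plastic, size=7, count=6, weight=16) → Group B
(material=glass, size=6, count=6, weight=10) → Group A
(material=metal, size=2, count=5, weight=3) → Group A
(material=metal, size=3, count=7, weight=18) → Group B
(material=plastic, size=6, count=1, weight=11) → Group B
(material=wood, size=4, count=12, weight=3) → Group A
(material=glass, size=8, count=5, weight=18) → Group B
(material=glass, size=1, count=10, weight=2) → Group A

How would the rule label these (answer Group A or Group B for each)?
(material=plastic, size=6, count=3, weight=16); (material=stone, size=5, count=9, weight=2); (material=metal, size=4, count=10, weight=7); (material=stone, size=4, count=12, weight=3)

The classifier is using: weight ≤ 10.
(material=plastic, size=6, count=3, weight=16): weight = 16, does not pass → Group B.
(material=stone, size=5, count=9, weight=2): weight = 2, has this property → Group A.
(material=metal, size=4, count=10, weight=7): weight = 7, has this property → Group A.
(material=stone, size=4, count=12, weight=3): weight = 3, has this property → Group A.

Group B, Group A, Group A, Group A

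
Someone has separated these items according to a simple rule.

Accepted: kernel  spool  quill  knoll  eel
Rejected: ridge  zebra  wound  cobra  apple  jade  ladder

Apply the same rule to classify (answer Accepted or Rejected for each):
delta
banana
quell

The distinguishing property — ends with 'l' — holds for all the 'Accepted' cases and none of the 'Rejected' cases.
delta → ends with 'a' → Rejected. banana → ends with 'a' → Rejected. quell → ends with 'l' → Accepted.

Rejected, Rejected, Accepted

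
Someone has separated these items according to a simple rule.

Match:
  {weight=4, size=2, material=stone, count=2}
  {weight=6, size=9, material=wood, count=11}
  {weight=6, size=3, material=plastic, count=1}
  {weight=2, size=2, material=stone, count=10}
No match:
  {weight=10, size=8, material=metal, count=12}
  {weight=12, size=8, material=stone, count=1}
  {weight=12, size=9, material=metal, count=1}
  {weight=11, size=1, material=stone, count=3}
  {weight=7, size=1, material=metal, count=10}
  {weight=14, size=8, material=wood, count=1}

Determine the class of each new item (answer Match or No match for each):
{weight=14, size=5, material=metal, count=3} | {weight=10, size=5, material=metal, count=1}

The classifier is using: weight ≤ 6.

No match, No match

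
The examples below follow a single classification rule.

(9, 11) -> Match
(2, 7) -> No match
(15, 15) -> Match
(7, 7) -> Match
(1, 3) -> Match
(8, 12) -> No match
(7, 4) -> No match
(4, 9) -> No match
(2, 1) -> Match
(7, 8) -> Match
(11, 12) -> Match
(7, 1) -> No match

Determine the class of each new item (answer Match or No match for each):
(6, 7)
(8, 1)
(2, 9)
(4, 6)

One predicate separates the groups cleanly: |first − second| ≤ 2.
(6, 7) — |6−7| = 1, hence Match.
(8, 1) — |8−1| = 7, hence No match.
(2, 9) — |2−9| = 7, hence No match.
(4, 6) — |4−6| = 2, hence Match.

Match, No match, No match, Match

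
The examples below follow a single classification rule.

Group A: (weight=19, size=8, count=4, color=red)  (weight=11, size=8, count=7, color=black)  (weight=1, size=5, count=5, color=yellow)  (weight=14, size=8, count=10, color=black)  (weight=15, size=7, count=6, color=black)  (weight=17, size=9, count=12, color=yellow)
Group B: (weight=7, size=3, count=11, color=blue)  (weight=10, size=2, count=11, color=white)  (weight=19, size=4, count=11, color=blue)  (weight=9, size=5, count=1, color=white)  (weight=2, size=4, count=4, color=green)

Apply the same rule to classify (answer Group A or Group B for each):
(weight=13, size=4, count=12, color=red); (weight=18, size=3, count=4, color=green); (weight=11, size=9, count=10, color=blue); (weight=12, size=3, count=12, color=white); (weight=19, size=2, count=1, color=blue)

The common property of the 'Group A' items is: size ≥ 5 AND count ≥ 4. No 'Group B' item has it.

Group B, Group B, Group A, Group B, Group B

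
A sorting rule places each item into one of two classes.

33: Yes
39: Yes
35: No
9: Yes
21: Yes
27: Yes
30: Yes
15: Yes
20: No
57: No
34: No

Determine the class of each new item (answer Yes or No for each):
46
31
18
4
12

No, No, Yes, No, Yes

Every 'Yes' example satisfies: multiple of 3 AND at most 39. None of the 'No' examples do.
46: 46 = 3·15 + 1, 46 > 39, lacks this property → No. 31: 31 = 3·10 + 1, 31 ≤ 39, lacks this property → No. 18: 18 = 3·6, 18 ≤ 39, qualifies → Yes. 4: 4 = 3·1 + 1, 4 ≤ 39, lacks this property → No. 12: 12 = 3·4, 12 ≤ 39, qualifies → Yes.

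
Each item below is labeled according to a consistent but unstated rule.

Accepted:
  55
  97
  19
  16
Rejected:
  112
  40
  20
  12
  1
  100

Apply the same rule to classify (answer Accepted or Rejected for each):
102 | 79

Rejected, Accepted

Rule: digit sum ≥ 5. This holds for each 'Accepted' example and fails for each 'Rejected' one.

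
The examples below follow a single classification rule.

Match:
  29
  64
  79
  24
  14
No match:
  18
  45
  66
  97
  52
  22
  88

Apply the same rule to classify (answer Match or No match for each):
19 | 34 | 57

Match, Match, No match

'Match' ⟺ ≡ 4 (mod 5).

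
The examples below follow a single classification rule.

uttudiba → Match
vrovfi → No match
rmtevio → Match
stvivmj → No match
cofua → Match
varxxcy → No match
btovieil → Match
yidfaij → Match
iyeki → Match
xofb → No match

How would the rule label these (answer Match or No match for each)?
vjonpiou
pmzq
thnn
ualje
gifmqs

One predicate separates the groups cleanly: has ≥ 3 vowels.
vjonpiou: 4 vowels, satisfies this → Match.
pmzq: 0 vowels, does not pass → No match.
thnn: 0 vowels, does not pass → No match.
ualje: 3 vowels, satisfies this → Match.
gifmqs: 1 vowel, does not pass → No match.

Match, No match, No match, Match, No match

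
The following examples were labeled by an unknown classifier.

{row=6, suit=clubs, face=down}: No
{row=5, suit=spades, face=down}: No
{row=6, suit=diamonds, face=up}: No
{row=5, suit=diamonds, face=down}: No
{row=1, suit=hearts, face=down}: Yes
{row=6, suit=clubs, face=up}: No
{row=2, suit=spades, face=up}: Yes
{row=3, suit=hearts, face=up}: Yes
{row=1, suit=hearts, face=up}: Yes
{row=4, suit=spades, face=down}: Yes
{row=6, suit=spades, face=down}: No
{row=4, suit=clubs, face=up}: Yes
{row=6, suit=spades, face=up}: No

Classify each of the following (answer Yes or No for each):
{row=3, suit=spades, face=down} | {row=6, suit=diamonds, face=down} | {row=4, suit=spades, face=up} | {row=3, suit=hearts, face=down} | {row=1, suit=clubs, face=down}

The classifier is using: row ≤ 4.
{row=3, suit=spades, face=down} → row = 3 → Yes.
{row=6, suit=diamonds, face=down} → row = 6 → No.
{row=4, suit=spades, face=up} → row = 4 → Yes.
{row=3, suit=hearts, face=down} → row = 3 → Yes.
{row=1, suit=clubs, face=down} → row = 1 → Yes.

Yes, No, Yes, Yes, Yes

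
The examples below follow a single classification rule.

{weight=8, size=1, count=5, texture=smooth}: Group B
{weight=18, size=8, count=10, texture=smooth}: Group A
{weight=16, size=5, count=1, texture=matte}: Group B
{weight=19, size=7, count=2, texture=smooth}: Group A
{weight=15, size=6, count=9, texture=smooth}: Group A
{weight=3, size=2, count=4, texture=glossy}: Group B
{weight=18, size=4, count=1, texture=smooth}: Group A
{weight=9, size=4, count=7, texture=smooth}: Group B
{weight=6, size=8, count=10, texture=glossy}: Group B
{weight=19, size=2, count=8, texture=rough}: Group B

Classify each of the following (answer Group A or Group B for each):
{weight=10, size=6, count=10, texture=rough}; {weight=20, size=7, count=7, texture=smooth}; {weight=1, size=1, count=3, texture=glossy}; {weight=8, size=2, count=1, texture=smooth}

Every 'Group A' example satisfies: texture is smooth AND weight ≥ 15. None of the 'Group B' examples do.
{weight=10, size=6, count=10, texture=rough} → texture is rough, weight = 10 → Group B.
{weight=20, size=7, count=7, texture=smooth} → texture is smooth, weight = 20 → Group A.
{weight=1, size=1, count=3, texture=glossy} → texture is glossy, weight = 1 → Group B.
{weight=8, size=2, count=1, texture=smooth} → texture is smooth, weight = 8 → Group B.

Group B, Group A, Group B, Group B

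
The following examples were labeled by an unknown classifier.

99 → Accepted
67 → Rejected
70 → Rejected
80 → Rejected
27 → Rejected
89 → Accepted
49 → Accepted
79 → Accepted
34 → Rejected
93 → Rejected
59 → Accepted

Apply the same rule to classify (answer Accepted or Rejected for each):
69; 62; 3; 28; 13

A rule that fits every label: ends in digit 9 — true of each 'Accepted' example, false of each 'Rejected' one.
69: Accepted (last digit 9). 62: Rejected (last digit 2). 3: Rejected (last digit 3). 28: Rejected (last digit 8). 13: Rejected (last digit 3).

Accepted, Rejected, Rejected, Rejected, Rejected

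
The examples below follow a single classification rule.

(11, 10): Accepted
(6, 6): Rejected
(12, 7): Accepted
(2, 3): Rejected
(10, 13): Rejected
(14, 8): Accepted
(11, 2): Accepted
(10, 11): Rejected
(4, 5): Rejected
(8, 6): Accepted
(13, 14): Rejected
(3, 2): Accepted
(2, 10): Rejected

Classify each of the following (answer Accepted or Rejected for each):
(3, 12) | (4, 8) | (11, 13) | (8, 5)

Rejected, Rejected, Rejected, Accepted

Rule: first > second. This holds for each 'Accepted' example and fails for each 'Rejected' one.
(3, 12) — 3 < 12, hence Rejected.
(4, 8) — 4 < 8, hence Rejected.
(11, 13) — 11 < 13, hence Rejected.
(8, 5) — 8 > 5, hence Accepted.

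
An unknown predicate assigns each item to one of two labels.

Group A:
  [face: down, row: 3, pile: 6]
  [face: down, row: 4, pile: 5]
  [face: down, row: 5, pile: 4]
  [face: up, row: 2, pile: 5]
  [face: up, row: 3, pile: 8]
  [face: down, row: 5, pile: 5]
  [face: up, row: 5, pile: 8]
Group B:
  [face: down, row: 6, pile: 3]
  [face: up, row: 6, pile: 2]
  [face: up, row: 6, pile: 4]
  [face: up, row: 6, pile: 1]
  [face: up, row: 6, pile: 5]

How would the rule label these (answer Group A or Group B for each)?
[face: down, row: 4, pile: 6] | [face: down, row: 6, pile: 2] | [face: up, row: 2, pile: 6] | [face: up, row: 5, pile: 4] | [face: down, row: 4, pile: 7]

Group A, Group B, Group A, Group A, Group A

The classifier is using: row ≤ 5.
[face: down, row: 4, pile: 6]: row = 4, matches → Group A. [face: down, row: 6, pile: 2]: row = 6, does not satisfy this → Group B. [face: up, row: 2, pile: 6]: row = 2, matches → Group A. [face: up, row: 5, pile: 4]: row = 5, matches → Group A. [face: down, row: 4, pile: 7]: row = 4, matches → Group A.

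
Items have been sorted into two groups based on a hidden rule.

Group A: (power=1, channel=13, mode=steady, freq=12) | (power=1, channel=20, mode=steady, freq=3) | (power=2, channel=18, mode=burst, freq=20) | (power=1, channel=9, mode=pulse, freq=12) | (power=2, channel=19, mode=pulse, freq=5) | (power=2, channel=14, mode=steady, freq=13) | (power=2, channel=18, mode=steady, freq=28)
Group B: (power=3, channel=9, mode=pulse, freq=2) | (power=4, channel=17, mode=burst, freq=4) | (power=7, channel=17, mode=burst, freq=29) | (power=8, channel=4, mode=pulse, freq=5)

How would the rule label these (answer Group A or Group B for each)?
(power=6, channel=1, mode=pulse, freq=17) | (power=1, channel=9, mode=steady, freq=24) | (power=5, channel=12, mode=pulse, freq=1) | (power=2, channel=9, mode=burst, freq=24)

Group B, Group A, Group B, Group A

Rule: power ≤ 2. This holds for each 'Group A' example and fails for each 'Group B' one.
(power=6, channel=1, mode=pulse, freq=17): power = 6 — doesn't match, so Group B. (power=1, channel=9, mode=steady, freq=24): power = 1 — passes, so Group A. (power=5, channel=12, mode=pulse, freq=1): power = 5 — doesn't match, so Group B. (power=2, channel=9, mode=burst, freq=24): power = 2 — passes, so Group A.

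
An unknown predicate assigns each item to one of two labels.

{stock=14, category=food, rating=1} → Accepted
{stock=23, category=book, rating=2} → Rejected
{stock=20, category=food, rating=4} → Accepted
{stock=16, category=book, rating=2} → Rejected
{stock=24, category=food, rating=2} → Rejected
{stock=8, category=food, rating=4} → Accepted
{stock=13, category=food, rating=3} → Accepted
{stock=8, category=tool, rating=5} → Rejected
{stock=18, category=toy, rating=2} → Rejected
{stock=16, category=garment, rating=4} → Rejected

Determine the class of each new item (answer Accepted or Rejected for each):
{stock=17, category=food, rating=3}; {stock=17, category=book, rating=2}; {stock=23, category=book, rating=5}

Rule: category is food AND stock ≤ 20. This holds for each 'Accepted' example and fails for each 'Rejected' one.

Accepted, Rejected, Rejected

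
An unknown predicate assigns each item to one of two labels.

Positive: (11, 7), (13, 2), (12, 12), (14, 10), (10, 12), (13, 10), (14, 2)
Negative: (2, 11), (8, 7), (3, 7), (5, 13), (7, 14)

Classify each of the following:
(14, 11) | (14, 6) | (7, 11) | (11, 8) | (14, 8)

The simplest hypothesis consistent with all the labels is: first ≥ 10.
(14, 11): Positive (first 14). (14, 6): Positive (first 14). (7, 11): Negative (first 7). (11, 8): Positive (first 11). (14, 8): Positive (first 14).

Positive, Positive, Negative, Positive, Positive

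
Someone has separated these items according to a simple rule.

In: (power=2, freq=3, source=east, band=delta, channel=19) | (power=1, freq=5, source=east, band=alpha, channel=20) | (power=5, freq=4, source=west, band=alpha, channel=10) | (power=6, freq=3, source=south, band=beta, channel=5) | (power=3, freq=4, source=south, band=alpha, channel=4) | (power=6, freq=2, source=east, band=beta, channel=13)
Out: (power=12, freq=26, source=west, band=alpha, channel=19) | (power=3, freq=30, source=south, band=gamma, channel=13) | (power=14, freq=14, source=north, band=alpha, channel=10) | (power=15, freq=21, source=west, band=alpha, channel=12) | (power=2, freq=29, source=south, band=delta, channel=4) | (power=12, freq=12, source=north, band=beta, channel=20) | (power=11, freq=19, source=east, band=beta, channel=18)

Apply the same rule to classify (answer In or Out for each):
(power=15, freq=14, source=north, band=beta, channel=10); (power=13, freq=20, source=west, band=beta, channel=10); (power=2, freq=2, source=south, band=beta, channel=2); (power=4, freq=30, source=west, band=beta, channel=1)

Out, Out, In, Out

The common property of the 'In' items is: freq ≤ 5. No 'Out' item has it.
(power=15, freq=14, source=north, band=beta, channel=10) — freq = 14, hence Out. (power=13, freq=20, source=west, band=beta, channel=10) — freq = 20, hence Out. (power=2, freq=2, source=south, band=beta, channel=2) — freq = 2, hence In. (power=4, freq=30, source=west, band=beta, channel=1) — freq = 30, hence Out.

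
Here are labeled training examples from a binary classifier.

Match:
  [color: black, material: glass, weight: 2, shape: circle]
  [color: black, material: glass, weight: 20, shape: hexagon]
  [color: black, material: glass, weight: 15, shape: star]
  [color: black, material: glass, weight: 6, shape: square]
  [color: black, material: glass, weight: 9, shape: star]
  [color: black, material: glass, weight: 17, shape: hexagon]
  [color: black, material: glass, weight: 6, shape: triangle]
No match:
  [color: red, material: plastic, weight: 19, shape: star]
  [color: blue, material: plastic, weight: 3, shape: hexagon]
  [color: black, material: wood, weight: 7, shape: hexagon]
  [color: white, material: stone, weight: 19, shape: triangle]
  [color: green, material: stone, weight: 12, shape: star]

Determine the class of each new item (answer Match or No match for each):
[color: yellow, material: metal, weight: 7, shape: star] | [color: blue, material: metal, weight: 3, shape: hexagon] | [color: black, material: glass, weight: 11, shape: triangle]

No match, No match, Match

The classifier is using: material is glass.
No match: [color: yellow, material: metal, weight: 7, shape: star], since material is metal. No match: [color: blue, material: metal, weight: 3, shape: hexagon], since material is metal. Match: [color: black, material: glass, weight: 11, shape: triangle], since material is glass.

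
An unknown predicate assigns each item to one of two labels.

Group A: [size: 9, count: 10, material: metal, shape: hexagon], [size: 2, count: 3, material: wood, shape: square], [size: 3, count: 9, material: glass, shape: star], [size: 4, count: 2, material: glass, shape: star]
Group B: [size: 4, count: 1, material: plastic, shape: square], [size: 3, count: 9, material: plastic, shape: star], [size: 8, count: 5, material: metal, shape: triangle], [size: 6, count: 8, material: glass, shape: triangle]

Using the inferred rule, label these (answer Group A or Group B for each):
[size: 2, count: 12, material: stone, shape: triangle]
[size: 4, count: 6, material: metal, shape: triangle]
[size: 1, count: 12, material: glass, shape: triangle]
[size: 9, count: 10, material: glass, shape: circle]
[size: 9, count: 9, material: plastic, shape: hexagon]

Every 'Group A' example satisfies: shape is not triangle AND material is not plastic. None of the 'Group B' examples do.

Group B, Group B, Group B, Group A, Group B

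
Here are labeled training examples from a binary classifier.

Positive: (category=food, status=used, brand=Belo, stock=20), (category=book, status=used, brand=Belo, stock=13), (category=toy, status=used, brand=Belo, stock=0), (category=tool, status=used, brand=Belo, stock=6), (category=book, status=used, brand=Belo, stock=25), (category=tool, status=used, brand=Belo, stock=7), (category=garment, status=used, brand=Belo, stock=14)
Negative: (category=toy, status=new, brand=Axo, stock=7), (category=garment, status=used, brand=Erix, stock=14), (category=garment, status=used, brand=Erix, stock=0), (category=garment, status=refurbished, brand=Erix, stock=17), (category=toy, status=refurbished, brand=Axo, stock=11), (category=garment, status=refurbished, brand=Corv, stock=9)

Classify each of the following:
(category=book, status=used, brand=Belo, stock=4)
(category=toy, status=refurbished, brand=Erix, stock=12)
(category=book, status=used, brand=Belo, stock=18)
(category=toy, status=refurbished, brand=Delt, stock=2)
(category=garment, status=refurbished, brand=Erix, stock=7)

Positive, Negative, Positive, Negative, Negative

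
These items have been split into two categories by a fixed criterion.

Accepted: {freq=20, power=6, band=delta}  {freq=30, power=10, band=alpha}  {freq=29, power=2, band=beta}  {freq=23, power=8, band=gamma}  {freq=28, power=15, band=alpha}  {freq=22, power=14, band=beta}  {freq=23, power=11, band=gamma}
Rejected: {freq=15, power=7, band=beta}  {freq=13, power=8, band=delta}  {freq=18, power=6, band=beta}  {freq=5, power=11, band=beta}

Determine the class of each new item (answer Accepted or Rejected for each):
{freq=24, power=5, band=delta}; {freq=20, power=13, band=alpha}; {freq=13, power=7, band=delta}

Accepted, Accepted, Rejected

Every 'Accepted' example satisfies: freq ≥ 20. None of the 'Rejected' examples do.
{freq=24, power=5, band=delta}: freq = 24 — matches, so Accepted.
{freq=20, power=13, band=alpha}: freq = 20 — matches, so Accepted.
{freq=13, power=7, band=delta}: freq = 13 — doesn't match, so Rejected.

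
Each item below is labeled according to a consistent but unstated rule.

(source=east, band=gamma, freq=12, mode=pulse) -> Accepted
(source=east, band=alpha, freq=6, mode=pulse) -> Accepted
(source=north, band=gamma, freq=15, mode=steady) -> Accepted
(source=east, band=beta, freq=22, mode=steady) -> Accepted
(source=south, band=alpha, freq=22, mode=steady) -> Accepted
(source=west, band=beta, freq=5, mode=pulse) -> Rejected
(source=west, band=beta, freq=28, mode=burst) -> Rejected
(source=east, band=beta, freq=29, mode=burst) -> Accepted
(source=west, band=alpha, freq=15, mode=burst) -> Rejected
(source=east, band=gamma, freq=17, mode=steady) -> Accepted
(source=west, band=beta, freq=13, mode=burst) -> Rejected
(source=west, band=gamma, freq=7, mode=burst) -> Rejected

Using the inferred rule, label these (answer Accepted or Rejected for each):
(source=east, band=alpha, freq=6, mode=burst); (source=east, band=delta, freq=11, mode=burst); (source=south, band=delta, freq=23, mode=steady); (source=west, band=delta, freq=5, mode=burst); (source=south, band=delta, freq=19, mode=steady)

The rule appears to be: source is not west.
Accepted: (source=east, band=alpha, freq=6, mode=burst), since source is east. Accepted: (source=east, band=delta, freq=11, mode=burst), since source is east. Accepted: (source=south, band=delta, freq=23, mode=steady), since source is south. Rejected: (source=west, band=delta, freq=5, mode=burst), since source is west. Accepted: (source=south, band=delta, freq=19, mode=steady), since source is south.

Accepted, Accepted, Accepted, Rejected, Accepted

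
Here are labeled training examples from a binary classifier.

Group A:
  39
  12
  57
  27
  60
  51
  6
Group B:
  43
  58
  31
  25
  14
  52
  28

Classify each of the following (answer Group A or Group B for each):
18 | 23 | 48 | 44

Group A, Group B, Group A, Group B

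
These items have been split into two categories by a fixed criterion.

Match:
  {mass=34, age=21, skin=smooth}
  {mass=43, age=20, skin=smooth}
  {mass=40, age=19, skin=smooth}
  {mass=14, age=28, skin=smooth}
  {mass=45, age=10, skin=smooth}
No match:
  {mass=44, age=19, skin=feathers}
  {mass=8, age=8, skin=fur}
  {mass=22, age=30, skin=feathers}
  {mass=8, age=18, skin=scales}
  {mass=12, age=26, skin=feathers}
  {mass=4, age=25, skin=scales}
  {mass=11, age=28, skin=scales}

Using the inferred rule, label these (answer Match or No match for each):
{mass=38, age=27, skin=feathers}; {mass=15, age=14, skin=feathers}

No match, No match

The rule appears to be: skin is smooth.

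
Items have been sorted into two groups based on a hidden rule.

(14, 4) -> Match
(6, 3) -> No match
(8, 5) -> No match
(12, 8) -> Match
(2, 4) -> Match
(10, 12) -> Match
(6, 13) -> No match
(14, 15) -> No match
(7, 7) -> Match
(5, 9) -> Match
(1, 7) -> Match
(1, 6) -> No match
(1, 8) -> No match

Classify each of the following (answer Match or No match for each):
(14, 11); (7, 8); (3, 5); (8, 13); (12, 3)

No match, No match, Match, No match, No match

A rule that fits every label: sum is even — true of each 'Match' example, false of each 'No match' one.
(14, 11): No match (14+11 = 25). (7, 8): No match (7+8 = 15). (3, 5): Match (3+5 = 8). (8, 13): No match (8+13 = 21). (12, 3): No match (12+3 = 15).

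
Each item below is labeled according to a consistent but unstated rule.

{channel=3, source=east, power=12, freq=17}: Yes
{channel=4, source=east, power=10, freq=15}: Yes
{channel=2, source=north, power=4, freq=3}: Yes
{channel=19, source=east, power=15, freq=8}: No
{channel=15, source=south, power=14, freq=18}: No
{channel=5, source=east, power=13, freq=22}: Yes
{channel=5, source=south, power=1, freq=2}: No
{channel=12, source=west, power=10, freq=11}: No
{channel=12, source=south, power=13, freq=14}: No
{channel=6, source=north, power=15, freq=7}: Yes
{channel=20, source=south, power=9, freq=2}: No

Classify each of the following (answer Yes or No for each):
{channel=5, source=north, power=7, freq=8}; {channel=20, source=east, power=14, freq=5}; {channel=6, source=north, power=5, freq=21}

The rule appears to be: freq ≥ 3 AND channel ≤ 6.

Yes, No, Yes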